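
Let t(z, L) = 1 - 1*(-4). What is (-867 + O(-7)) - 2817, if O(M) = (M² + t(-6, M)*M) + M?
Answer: -3677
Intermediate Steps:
t(z, L) = 5 (t(z, L) = 1 + 4 = 5)
O(M) = M² + 6*M (O(M) = (M² + 5*M) + M = M² + 6*M)
(-867 + O(-7)) - 2817 = (-867 - 7*(6 - 7)) - 2817 = (-867 - 7*(-1)) - 2817 = (-867 + 7) - 2817 = -860 - 2817 = -3677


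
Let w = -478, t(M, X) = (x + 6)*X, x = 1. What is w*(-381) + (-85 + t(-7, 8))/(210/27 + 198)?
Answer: 337282275/1852 ≈ 1.8212e+5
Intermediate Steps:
t(M, X) = 7*X (t(M, X) = (1 + 6)*X = 7*X)
w*(-381) + (-85 + t(-7, 8))/(210/27 + 198) = -478*(-381) + (-85 + 7*8)/(210/27 + 198) = 182118 + (-85 + 56)/(210*(1/27) + 198) = 182118 - 29/(70/9 + 198) = 182118 - 29/1852/9 = 182118 - 29*9/1852 = 182118 - 261/1852 = 337282275/1852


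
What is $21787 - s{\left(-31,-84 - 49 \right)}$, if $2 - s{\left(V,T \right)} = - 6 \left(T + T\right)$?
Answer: $23381$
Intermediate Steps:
$s{\left(V,T \right)} = 2 + 12 T$ ($s{\left(V,T \right)} = 2 - - 6 \left(T + T\right) = 2 - - 6 \cdot 2 T = 2 - - 12 T = 2 + 12 T$)
$21787 - s{\left(-31,-84 - 49 \right)} = 21787 - \left(2 + 12 \left(-84 - 49\right)\right) = 21787 - \left(2 + 12 \left(-133\right)\right) = 21787 - \left(2 - 1596\right) = 21787 - -1594 = 21787 + 1594 = 23381$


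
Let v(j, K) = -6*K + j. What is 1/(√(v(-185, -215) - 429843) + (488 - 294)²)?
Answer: 18818/708448617 - 463*I*√2/1416897234 ≈ 2.6562e-5 - 4.6212e-7*I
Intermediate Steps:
v(j, K) = j - 6*K
1/(√(v(-185, -215) - 429843) + (488 - 294)²) = 1/(√((-185 - 6*(-215)) - 429843) + (488 - 294)²) = 1/(√((-185 + 1290) - 429843) + 194²) = 1/(√(1105 - 429843) + 37636) = 1/(√(-428738) + 37636) = 1/(463*I*√2 + 37636) = 1/(37636 + 463*I*√2)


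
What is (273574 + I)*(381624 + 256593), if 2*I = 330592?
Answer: 280094294790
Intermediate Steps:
I = 165296 (I = (½)*330592 = 165296)
(273574 + I)*(381624 + 256593) = (273574 + 165296)*(381624 + 256593) = 438870*638217 = 280094294790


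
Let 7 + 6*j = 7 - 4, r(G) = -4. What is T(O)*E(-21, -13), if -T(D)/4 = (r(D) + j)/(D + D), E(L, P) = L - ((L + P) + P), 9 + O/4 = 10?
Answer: 182/3 ≈ 60.667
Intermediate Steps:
O = 4 (O = -36 + 4*10 = -36 + 40 = 4)
j = -⅔ (j = -7/6 + (7 - 4)/6 = -7/6 + (⅙)*3 = -7/6 + ½ = -⅔ ≈ -0.66667)
E(L, P) = -2*P (E(L, P) = L - (L + 2*P) = L + (-L - 2*P) = -2*P)
T(D) = 28/(3*D) (T(D) = -4*(-4 - ⅔)/(D + D) = -(-56)/(3*(2*D)) = -(-56)*1/(2*D)/3 = -(-28)/(3*D) = 28/(3*D))
T(O)*E(-21, -13) = ((28/3)/4)*(-2*(-13)) = ((28/3)*(¼))*26 = (7/3)*26 = 182/3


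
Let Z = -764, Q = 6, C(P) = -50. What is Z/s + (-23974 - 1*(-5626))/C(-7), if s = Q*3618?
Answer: 49782523/135675 ≈ 366.92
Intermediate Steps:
s = 21708 (s = 6*3618 = 21708)
Z/s + (-23974 - 1*(-5626))/C(-7) = -764/21708 + (-23974 - 1*(-5626))/(-50) = -764*1/21708 + (-23974 + 5626)*(-1/50) = -191/5427 - 18348*(-1/50) = -191/5427 + 9174/25 = 49782523/135675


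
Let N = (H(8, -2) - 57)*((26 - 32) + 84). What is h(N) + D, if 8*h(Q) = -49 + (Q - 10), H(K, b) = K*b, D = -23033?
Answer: -190017/8 ≈ -23752.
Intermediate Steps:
N = -5694 (N = (8*(-2) - 57)*((26 - 32) + 84) = (-16 - 57)*(-6 + 84) = -73*78 = -5694)
h(Q) = -59/8 + Q/8 (h(Q) = (-49 + (Q - 10))/8 = (-49 + (-10 + Q))/8 = (-59 + Q)/8 = -59/8 + Q/8)
h(N) + D = (-59/8 + (⅛)*(-5694)) - 23033 = (-59/8 - 2847/4) - 23033 = -5753/8 - 23033 = -190017/8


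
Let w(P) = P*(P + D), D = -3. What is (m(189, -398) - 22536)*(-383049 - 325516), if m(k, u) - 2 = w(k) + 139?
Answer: -9040580835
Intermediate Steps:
w(P) = P*(-3 + P) (w(P) = P*(P - 3) = P*(-3 + P))
m(k, u) = 141 + k*(-3 + k) (m(k, u) = 2 + (k*(-3 + k) + 139) = 2 + (139 + k*(-3 + k)) = 141 + k*(-3 + k))
(m(189, -398) - 22536)*(-383049 - 325516) = ((141 + 189*(-3 + 189)) - 22536)*(-383049 - 325516) = ((141 + 189*186) - 22536)*(-708565) = ((141 + 35154) - 22536)*(-708565) = (35295 - 22536)*(-708565) = 12759*(-708565) = -9040580835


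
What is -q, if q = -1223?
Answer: 1223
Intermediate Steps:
-q = -1*(-1223) = 1223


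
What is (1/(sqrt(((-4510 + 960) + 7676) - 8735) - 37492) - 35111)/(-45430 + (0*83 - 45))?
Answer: 9870788252239/12784429250935 + I*sqrt(4609)/63922146254675 ≈ 0.77209 + 1.0621e-12*I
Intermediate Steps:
(1/(sqrt(((-4510 + 960) + 7676) - 8735) - 37492) - 35111)/(-45430 + (0*83 - 45)) = (1/(sqrt((-3550 + 7676) - 8735) - 37492) - 35111)/(-45430 + (0 - 45)) = (1/(sqrt(4126 - 8735) - 37492) - 35111)/(-45430 - 45) = (1/(sqrt(-4609) - 37492) - 35111)/(-45475) = (1/(I*sqrt(4609) - 37492) - 35111)*(-1/45475) = (1/(-37492 + I*sqrt(4609)) - 35111)*(-1/45475) = (-35111 + 1/(-37492 + I*sqrt(4609)))*(-1/45475) = 35111/45475 - 1/(45475*(-37492 + I*sqrt(4609)))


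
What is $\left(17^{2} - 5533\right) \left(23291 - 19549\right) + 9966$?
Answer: $-19613082$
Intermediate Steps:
$\left(17^{2} - 5533\right) \left(23291 - 19549\right) + 9966 = \left(289 - 5533\right) 3742 + 9966 = \left(-5244\right) 3742 + 9966 = -19623048 + 9966 = -19613082$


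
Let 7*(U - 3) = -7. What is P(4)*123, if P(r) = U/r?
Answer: 123/2 ≈ 61.500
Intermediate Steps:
U = 2 (U = 3 + (⅐)*(-7) = 3 - 1 = 2)
P(r) = 2/r
P(4)*123 = (2/4)*123 = (2*(¼))*123 = (½)*123 = 123/2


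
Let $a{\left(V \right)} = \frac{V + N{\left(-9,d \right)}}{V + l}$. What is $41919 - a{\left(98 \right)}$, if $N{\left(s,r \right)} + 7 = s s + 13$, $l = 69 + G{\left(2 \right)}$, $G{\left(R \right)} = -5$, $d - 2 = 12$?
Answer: $\frac{6790693}{162} \approx 41918.0$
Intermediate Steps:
$d = 14$ ($d = 2 + 12 = 14$)
$l = 64$ ($l = 69 - 5 = 64$)
$N{\left(s,r \right)} = 6 + s^{2}$ ($N{\left(s,r \right)} = -7 + \left(s s + 13\right) = -7 + \left(s^{2} + 13\right) = -7 + \left(13 + s^{2}\right) = 6 + s^{2}$)
$a{\left(V \right)} = \frac{87 + V}{64 + V}$ ($a{\left(V \right)} = \frac{V + \left(6 + \left(-9\right)^{2}\right)}{V + 64} = \frac{V + \left(6 + 81\right)}{64 + V} = \frac{V + 87}{64 + V} = \frac{87 + V}{64 + V}$)
$41919 - a{\left(98 \right)} = 41919 - \frac{87 + 98}{64 + 98} = 41919 - \frac{1}{162} \cdot 185 = 41919 - \frac{185}{162} = \frac{6790693}{162}$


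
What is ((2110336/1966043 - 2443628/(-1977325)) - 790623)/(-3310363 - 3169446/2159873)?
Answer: 6638461804288639057223933/27795538785501767565541375 ≈ 0.23883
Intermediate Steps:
((2110336/1966043 - 2443628/(-1977325)) - 790623)/(-3310363 - 3169446/2159873) = ((2110336*(1/1966043) - 2443628*(-1/1977325)) - 790623)/(-3310363 - 3169446*1/2159873) = ((2110336/1966043 + 2443628/1977325) - 790623)/(-3310363 - 3169446/2159873) = (8977097855204/3887505974975 - 790623)/(-7149966833345/2159873) = -3073542659354804221/3887505974975*(-2159873/7149966833345) = 6638461804288639057223933/27795538785501767565541375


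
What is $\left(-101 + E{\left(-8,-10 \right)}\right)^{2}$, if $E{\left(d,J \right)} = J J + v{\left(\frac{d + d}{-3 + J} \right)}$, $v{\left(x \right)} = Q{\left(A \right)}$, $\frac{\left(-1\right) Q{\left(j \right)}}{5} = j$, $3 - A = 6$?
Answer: $196$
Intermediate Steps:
$A = -3$ ($A = 3 - 6 = -3$)
$Q{\left(j \right)} = - 5 j$
$v{\left(x \right)} = 15$ ($v{\left(x \right)} = \left(-5\right) \left(-3\right) = 15$)
$E{\left(d,J \right)} = 15 + J^{2}$ ($E{\left(d,J \right)} = J J + 15 = J^{2} + 15 = 15 + J^{2}$)
$\left(-101 + E{\left(-8,-10 \right)}\right)^{2} = \left(-101 + \left(15 + \left(-10\right)^{2}\right)\right)^{2} = \left(-101 + \left(15 + 100\right)\right)^{2} = \left(-101 + 115\right)^{2} = 14^{2} = 196$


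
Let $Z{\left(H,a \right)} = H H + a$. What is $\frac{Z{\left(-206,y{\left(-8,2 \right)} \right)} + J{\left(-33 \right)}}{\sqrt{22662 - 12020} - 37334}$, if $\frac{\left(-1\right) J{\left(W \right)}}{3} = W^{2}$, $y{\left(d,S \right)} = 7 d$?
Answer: $- \frac{730122371}{696908457} - \frac{39113 \sqrt{10642}}{1393816914} \approx -1.0506$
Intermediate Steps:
$J{\left(W \right)} = - 3 W^{2}$
$Z{\left(H,a \right)} = a + H^{2}$ ($Z{\left(H,a \right)} = H^{2} + a = a + H^{2}$)
$\frac{Z{\left(-206,y{\left(-8,2 \right)} \right)} + J{\left(-33 \right)}}{\sqrt{22662 - 12020} - 37334} = \frac{\left(7 \left(-8\right) + \left(-206\right)^{2}\right) - 3 \left(-33\right)^{2}}{\sqrt{22662 - 12020} - 37334} = \frac{\left(-56 + 42436\right) - 3267}{\sqrt{10642} - 37334} = \frac{42380 - 3267}{-37334 + \sqrt{10642}} = \frac{39113}{-37334 + \sqrt{10642}}$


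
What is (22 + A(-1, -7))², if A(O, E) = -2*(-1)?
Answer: 576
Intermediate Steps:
A(O, E) = 2
(22 + A(-1, -7))² = (22 + 2)² = 24² = 576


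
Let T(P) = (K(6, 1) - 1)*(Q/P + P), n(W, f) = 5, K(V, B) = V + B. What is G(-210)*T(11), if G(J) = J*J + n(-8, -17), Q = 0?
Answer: 2910930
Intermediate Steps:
K(V, B) = B + V
T(P) = 6*P (T(P) = ((1 + 6) - 1)*(0/P + P) = (7 - 1)*(0 + P) = 6*P)
G(J) = 5 + J² (G(J) = J*J + 5 = J² + 5 = 5 + J²)
G(-210)*T(11) = (5 + (-210)²)*(6*11) = (5 + 44100)*66 = 44105*66 = 2910930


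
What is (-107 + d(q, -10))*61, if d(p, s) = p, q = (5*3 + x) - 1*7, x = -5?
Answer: -6344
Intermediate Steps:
q = 3 (q = (5*3 - 5) - 1*7 = (15 - 5) - 7 = 10 - 7 = 3)
(-107 + d(q, -10))*61 = (-107 + 3)*61 = -104*61 = -6344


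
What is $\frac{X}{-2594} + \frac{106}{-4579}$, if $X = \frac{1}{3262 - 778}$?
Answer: $- \frac{683015155}{29504768184} \approx -0.023149$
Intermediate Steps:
$X = \frac{1}{2484} \approx 0.00040258$
$\frac{X}{-2594} + \frac{106}{-4579} = \frac{1}{2484 \left(-2594\right)} + \frac{106}{-4579} = \frac{1}{2484} \left(- \frac{1}{2594}\right) + 106 \left(- \frac{1}{4579}\right) = - \frac{1}{6443496} - \frac{106}{4579} = - \frac{683015155}{29504768184}$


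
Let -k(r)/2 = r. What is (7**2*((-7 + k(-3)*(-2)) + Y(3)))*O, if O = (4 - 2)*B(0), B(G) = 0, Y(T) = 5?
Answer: 0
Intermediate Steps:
k(r) = -2*r
O = 0 (O = (4 - 2)*0 = 2*0 = 0)
(7**2*((-7 + k(-3)*(-2)) + Y(3)))*O = (7**2*((-7 - 2*(-3)*(-2)) + 5))*0 = (49*((-7 + 6*(-2)) + 5))*0 = (49*((-7 - 12) + 5))*0 = (49*(-19 + 5))*0 = (49*(-14))*0 = -686*0 = 0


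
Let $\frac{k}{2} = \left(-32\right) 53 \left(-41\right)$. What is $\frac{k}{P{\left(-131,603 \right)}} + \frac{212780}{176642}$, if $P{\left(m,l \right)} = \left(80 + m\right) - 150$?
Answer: $- \frac{12261593722}{17752521} \approx -690.7$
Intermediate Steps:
$P{\left(m,l \right)} = -70 + m$
$k = 139072$ ($k = 2 \left(-32\right) 53 \left(-41\right) = 2 \left(\left(-1696\right) \left(-41\right)\right) = 2 \cdot 69536 = 139072$)
$\frac{k}{P{\left(-131,603 \right)}} + \frac{212780}{176642} = \frac{139072}{-70 - 131} + \frac{212780}{176642} = \frac{139072}{-201} + 212780 \cdot \frac{1}{176642} = 139072 \left(- \frac{1}{201}\right) + \frac{106390}{88321} = - \frac{139072}{201} + \frac{106390}{88321} = - \frac{12261593722}{17752521}$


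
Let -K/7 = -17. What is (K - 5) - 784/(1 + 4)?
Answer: -214/5 ≈ -42.800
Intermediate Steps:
K = 119 (K = -7*(-17) = 119)
(K - 5) - 784/(1 + 4) = (119 - 5) - 784/(1 + 4) = 114 - 784/5 = -214/5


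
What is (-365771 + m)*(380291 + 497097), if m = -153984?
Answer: -456026799940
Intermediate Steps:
(-365771 + m)*(380291 + 497097) = (-365771 - 153984)*(380291 + 497097) = -519755*877388 = -456026799940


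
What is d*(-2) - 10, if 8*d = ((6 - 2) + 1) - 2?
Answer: -43/4 ≈ -10.750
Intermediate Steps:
d = 3/8 (d = (((6 - 2) + 1) - 2)/8 = ((4 + 1) - 2)/8 = (5 - 2)/8 = (⅛)*3 = 3/8 ≈ 0.37500)
d*(-2) - 10 = (3/8)*(-2) - 10 = -¾ - 10 = -43/4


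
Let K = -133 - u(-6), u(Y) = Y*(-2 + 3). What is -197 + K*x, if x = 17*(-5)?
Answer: 10598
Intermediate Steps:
u(Y) = Y (u(Y) = Y*1 = Y)
x = -85
K = -127 (K = -133 - 1*(-6) = -133 + 6 = -127)
-197 + K*x = -197 - 127*(-85) = -197 + 10795 = 10598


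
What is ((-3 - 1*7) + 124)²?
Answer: 12996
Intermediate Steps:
((-3 - 1*7) + 124)² = ((-3 - 7) + 124)² = (-10 + 124)² = 114² = 12996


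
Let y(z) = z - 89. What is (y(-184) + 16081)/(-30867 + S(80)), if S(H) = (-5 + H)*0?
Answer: -15808/30867 ≈ -0.51213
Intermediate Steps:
y(z) = -89 + z
S(H) = 0
(y(-184) + 16081)/(-30867 + S(80)) = ((-89 - 184) + 16081)/(-30867 + 0) = (-273 + 16081)/(-30867) = 15808*(-1/30867) = -15808/30867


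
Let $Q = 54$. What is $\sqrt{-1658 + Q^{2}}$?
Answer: $\sqrt{1258} \approx 35.468$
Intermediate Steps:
$\sqrt{-1658 + Q^{2}} = \sqrt{-1658 + 54^{2}} = \sqrt{-1658 + 2916} = \sqrt{1258}$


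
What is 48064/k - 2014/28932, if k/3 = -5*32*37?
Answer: -2476313/892070 ≈ -2.7759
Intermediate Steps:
k = -17760 (k = 3*(-5*32*37) = 3*(-160*37) = 3*(-5920) = -17760)
48064/k - 2014/28932 = 48064/(-17760) - 2014/28932 = 48064*(-1/17760) - 2014*1/28932 = -1502/555 - 1007/14466 = -2476313/892070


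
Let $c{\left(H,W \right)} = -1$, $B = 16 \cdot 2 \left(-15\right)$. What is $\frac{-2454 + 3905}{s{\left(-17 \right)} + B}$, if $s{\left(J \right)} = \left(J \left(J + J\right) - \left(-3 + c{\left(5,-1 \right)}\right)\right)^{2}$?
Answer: $\frac{1451}{338244} \approx 0.0042898$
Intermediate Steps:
$B = -480$ ($B = 32 \left(-15\right) = -480$)
$s{\left(J \right)} = \left(4 + 2 J^{2}\right)^{2}$ ($s{\left(J \right)} = \left(J \left(J + J\right) + \left(3 - -1\right)\right)^{2} = \left(J 2 J + \left(3 + 1\right)\right)^{2} = \left(2 J^{2} + 4\right)^{2} = \left(4 + 2 J^{2}\right)^{2}$)
$\frac{-2454 + 3905}{s{\left(-17 \right)} + B} = \frac{-2454 + 3905}{4 \left(2 + \left(-17\right)^{2}\right)^{2} - 480} = \frac{1451}{4 \left(2 + 289\right)^{2} - 480} = \frac{1451}{4 \cdot 291^{2} - 480} = \frac{1451}{4 \cdot 84681 - 480} = \frac{1451}{338724 - 480} = \frac{1451}{338244}$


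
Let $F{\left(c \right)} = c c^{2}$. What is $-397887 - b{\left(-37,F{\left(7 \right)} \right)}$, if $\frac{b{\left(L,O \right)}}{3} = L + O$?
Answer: $-398805$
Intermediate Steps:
$F{\left(c \right)} = c^{3}$
$b{\left(L,O \right)} = 3 L + 3 O$ ($b{\left(L,O \right)} = 3 \left(L + O\right) = 3 L + 3 O$)
$-397887 - b{\left(-37,F{\left(7 \right)} \right)} = -397887 - \left(3 \left(-37\right) + 3 \cdot 7^{3}\right) = -397887 - \left(-111 + 3 \cdot 343\right) = -397887 - \left(-111 + 1029\right) = -397887 - 918 = -398805$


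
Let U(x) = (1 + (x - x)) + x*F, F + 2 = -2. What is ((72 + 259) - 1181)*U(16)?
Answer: 53550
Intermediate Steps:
F = -4 (F = -2 - 2 = -4)
U(x) = 1 - 4*x (U(x) = (1 + (x - x)) + x*(-4) = (1 + 0) - 4*x = 1 - 4*x)
((72 + 259) - 1181)*U(16) = ((72 + 259) - 1181)*(1 - 4*16) = (331 - 1181)*(1 - 64) = -850*(-63) = 53550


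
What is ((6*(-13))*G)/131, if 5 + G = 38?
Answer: -2574/131 ≈ -19.649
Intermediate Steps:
G = 33 (G = -5 + 38 = 33)
((6*(-13))*G)/131 = ((6*(-13))*33)/131 = -78*33*(1/131) = -2574*1/131 = -2574/131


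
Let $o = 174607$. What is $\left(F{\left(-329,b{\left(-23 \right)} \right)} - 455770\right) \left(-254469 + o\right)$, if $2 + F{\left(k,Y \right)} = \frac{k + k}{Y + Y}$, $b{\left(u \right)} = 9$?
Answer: $\frac{327616045774}{9} \approx 3.6402 \cdot 10^{10}$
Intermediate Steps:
$F{\left(k,Y \right)} = -2 + \frac{k}{Y}$ ($F{\left(k,Y \right)} = -2 + \frac{k + k}{Y + Y} = -2 + \frac{2 k}{2 Y} = -2 + 2 k \frac{1}{2 Y} = -2 + \frac{k}{Y}$)
$\left(F{\left(-329,b{\left(-23 \right)} \right)} - 455770\right) \left(-254469 + o\right) = \left(\left(-2 - \frac{329}{9}\right) - 455770\right) \left(-254469 + 174607\right) = \left(\left(-2 - \frac{329}{9}\right) - 455770\right) \left(-79862\right) = \left(- \frac{347}{9} - 455770\right) \left(-79862\right) = \left(- \frac{4102277}{9}\right) \left(-79862\right) = \frac{327616045774}{9}$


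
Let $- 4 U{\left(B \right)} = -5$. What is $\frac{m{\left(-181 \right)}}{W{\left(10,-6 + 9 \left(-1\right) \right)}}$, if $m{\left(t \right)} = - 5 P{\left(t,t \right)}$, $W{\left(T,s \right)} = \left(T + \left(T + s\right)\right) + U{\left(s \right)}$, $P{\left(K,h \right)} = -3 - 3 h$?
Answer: $-432$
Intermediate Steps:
$U{\left(B \right)} = \frac{5}{4}$ ($U{\left(B \right)} = \left(- \frac{1}{4}\right) \left(-5\right) = \frac{5}{4}$)
$W{\left(T,s \right)} = \frac{5}{4} + s + 2 T$ ($W{\left(T,s \right)} = \left(T + \left(T + s\right)\right) + \frac{5}{4} = \left(s + 2 T\right) + \frac{5}{4} = \frac{5}{4} + s + 2 T$)
$m{\left(t \right)} = 15 + 15 t$ ($m{\left(t \right)} = - 5 \left(-3 - 3 t\right) = 15 + 15 t$)
$\frac{m{\left(-181 \right)}}{W{\left(10,-6 + 9 \left(-1\right) \right)}} = \frac{15 + 15 \left(-181\right)}{\frac{5}{4} + \left(-6 + 9 \left(-1\right)\right) + 2 \cdot 10} = \frac{15 - 2715}{\frac{5}{4} - 15 + 20} = - \frac{2700}{\frac{5}{4} - 15 + 20} = - \frac{2700}{\frac{25}{4}} = \left(-2700\right) \frac{4}{25} = -432$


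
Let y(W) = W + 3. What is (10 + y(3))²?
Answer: 256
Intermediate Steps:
y(W) = 3 + W
(10 + y(3))² = (10 + (3 + 3))² = (10 + 6)² = 16² = 256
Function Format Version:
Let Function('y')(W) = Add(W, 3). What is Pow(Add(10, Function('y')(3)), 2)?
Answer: 256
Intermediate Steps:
Function('y')(W) = Add(3, W)
Pow(Add(10, Function('y')(3)), 2) = Pow(Add(10, Add(3, 3)), 2) = Pow(Add(10, 6), 2) = Pow(16, 2) = 256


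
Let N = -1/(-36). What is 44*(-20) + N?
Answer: -31679/36 ≈ -879.97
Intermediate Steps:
N = 1/36 (N = -1*(-1/36) = 1/36 ≈ 0.027778)
44*(-20) + N = 44*(-20) + 1/36 = -880 + 1/36 = -31679/36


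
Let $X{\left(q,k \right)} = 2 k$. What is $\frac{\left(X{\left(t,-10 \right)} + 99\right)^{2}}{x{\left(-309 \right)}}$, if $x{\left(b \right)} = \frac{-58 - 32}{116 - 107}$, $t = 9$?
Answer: $- \frac{6241}{10} \approx -624.1$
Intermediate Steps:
$x{\left(b \right)} = -10$ ($x{\left(b \right)} = - \frac{90}{9} = \left(-90\right) \frac{1}{9} = -10$)
$\frac{\left(X{\left(t,-10 \right)} + 99\right)^{2}}{x{\left(-309 \right)}} = \frac{\left(2 \left(-10\right) + 99\right)^{2}}{-10} = \left(-20 + 99\right)^{2} \left(- \frac{1}{10}\right) = 79^{2} \left(- \frac{1}{10}\right) = 6241 \left(- \frac{1}{10}\right) = - \frac{6241}{10}$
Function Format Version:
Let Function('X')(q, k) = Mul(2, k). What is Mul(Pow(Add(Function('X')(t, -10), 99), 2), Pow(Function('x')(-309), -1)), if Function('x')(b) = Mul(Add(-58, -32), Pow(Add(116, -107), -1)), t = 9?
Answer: Rational(-6241, 10) ≈ -624.10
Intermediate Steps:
Function('x')(b) = -10 (Function('x')(b) = Mul(-90, Pow(9, -1)) = Mul(-90, Rational(1, 9)) = -10)
Mul(Pow(Add(Function('X')(t, -10), 99), 2), Pow(Function('x')(-309), -1)) = Mul(Pow(Add(Mul(2, -10), 99), 2), Pow(-10, -1)) = Mul(Pow(Add(-20, 99), 2), Rational(-1, 10)) = Mul(Pow(79, 2), Rational(-1, 10)) = Mul(6241, Rational(-1, 10)) = Rational(-6241, 10)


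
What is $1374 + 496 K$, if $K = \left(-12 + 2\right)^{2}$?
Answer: $50974$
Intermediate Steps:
$K = 100$ ($K = \left(-10\right)^{2} = 100$)
$1374 + 496 K = 1374 + 496 \cdot 100 = 1374 + 49600 = 50974$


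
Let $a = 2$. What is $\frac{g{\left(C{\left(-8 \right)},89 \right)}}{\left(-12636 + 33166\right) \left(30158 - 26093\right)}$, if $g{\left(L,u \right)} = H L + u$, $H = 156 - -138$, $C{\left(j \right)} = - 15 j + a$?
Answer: $\frac{35957}{83454450} \approx 0.00043086$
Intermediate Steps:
$C{\left(j \right)} = 2 - 15 j$ ($C{\left(j \right)} = - 15 j + 2 = 2 - 15 j$)
$H = 294$ ($H = 156 + 138 = 294$)
$g{\left(L,u \right)} = u + 294 L$ ($g{\left(L,u \right)} = 294 L + u = u + 294 L$)
$\frac{g{\left(C{\left(-8 \right)},89 \right)}}{\left(-12636 + 33166\right) \left(30158 - 26093\right)} = \frac{89 + 294 \left(2 - -120\right)}{\left(-12636 + 33166\right) \left(30158 - 26093\right)} = \frac{89 + 294 \left(2 + 120\right)}{20530 \cdot 4065} = \frac{89 + 294 \cdot 122}{83454450} = \left(89 + 35868\right) \frac{1}{83454450} = 35957 \cdot \frac{1}{83454450} = \frac{35957}{83454450}$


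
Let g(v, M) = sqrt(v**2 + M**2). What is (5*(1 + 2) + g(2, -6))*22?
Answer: 330 + 44*sqrt(10) ≈ 469.14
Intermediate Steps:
g(v, M) = sqrt(M**2 + v**2)
(5*(1 + 2) + g(2, -6))*22 = (5*(1 + 2) + sqrt((-6)**2 + 2**2))*22 = (5*3 + sqrt(36 + 4))*22 = (15 + sqrt(40))*22 = (15 + 2*sqrt(10))*22 = 330 + 44*sqrt(10)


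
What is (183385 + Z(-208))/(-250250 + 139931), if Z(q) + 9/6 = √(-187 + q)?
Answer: -366767/220638 - I*√395/110319 ≈ -1.6623 - 0.00018016*I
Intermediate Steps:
Z(q) = -3/2 + √(-187 + q)
(183385 + Z(-208))/(-250250 + 139931) = (183385 + (-3/2 + √(-187 - 208)))/(-250250 + 139931) = (183385 + (-3/2 + √(-395)))/(-110319) = (183385 + (-3/2 + I*√395))*(-1/110319) = (366767/2 + I*√395)*(-1/110319) = -366767/220638 - I*√395/110319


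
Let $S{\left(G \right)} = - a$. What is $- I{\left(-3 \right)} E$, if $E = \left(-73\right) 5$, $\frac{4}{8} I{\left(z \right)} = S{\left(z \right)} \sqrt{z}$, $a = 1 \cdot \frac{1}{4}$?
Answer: $- \frac{365 i \sqrt{3}}{2} \approx - 316.1 i$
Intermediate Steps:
$a = \frac{1}{4}$ ($a = 1 \cdot \frac{1}{4} = \frac{1}{4} \approx 0.25$)
$S{\left(G \right)} = - \frac{1}{4}$ ($S{\left(G \right)} = \left(-1\right) \frac{1}{4} = - \frac{1}{4}$)
$I{\left(z \right)} = - \frac{\sqrt{z}}{2}$ ($I{\left(z \right)} = 2 \left(- \frac{\sqrt{z}}{4}\right) = - \frac{\sqrt{z}}{2}$)
$E = -365$
$- I{\left(-3 \right)} E = - - \frac{\sqrt{-3}}{2} \left(-365\right) = - - \frac{i \sqrt{3}}{2} \left(-365\right) = - \frac{365 i \sqrt{3}}{2}$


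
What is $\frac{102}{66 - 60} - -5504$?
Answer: $5521$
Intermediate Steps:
$\frac{102}{66 - 60} - -5504 = \frac{102}{6} + 5504 = 102 \cdot \frac{1}{6} + 5504 = 17 + 5504 = 5521$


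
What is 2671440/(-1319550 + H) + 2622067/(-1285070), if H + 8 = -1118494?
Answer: -818810257857/261088956970 ≈ -3.1361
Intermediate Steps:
H = -1118502 (H = -8 - 1118494 = -1118502)
2671440/(-1319550 + H) + 2622067/(-1285070) = 2671440/(-1319550 - 1118502) + 2622067/(-1285070) = 2671440/(-2438052) + 2622067*(-1/1285070) = 2671440*(-1/2438052) - 2622067/1285070 = -222620/203171 - 2622067/1285070 = -818810257857/261088956970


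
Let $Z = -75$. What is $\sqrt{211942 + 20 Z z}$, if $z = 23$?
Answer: $\sqrt{177442} \approx 421.24$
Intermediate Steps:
$\sqrt{211942 + 20 Z z} = \sqrt{211942 + 20 \left(-75\right) 23} = \sqrt{211942 - 34500} = \sqrt{177442}$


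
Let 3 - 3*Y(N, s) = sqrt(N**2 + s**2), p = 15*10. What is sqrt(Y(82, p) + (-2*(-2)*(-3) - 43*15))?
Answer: sqrt(-5904 - 6*sqrt(7306))/3 ≈ 26.702*I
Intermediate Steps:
p = 150
Y(N, s) = 1 - sqrt(N**2 + s**2)/3
sqrt(Y(82, p) + (-2*(-2)*(-3) - 43*15)) = sqrt((1 - sqrt(82**2 + 150**2)/3) + (-2*(-2)*(-3) - 43*15)) = sqrt((1 - sqrt(6724 + 22500)/3) + (4*(-3) - 645)) = sqrt((1 - 2*sqrt(7306)/3) + (-12 - 645)) = sqrt((1 - 2*sqrt(7306)/3) - 657) = sqrt(-656 - 2*sqrt(7306)/3)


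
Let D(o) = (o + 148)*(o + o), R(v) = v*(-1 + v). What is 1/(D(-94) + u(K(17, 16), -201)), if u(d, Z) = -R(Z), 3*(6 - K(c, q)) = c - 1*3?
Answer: -1/50754 ≈ -1.9703e-5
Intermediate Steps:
K(c, q) = 7 - c/3 (K(c, q) = 6 - (c - 1*3)/3 = 6 - (c - 3)/3 = 6 - (-3 + c)/3 = 6 + (1 - c/3) = 7 - c/3)
u(d, Z) = -Z*(-1 + Z)
D(o) = 2*o*(148 + o) (D(o) = (148 + o)*(2*o) = 2*o*(148 + o))
1/(D(-94) + u(K(17, 16), -201)) = 1/(2*(-94)*(148 - 94) - 201*(1 - 1*(-201))) = 1/(2*(-94)*54 - 201*(1 + 201)) = 1/(-10152 - 201*202) = 1/(-10152 - 40602) = 1/(-50754) = -1/50754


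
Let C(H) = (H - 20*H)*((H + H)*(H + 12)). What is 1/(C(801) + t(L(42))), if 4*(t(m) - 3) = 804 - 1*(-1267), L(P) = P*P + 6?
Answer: -4/79286483093 ≈ -5.0450e-11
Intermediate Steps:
L(P) = 6 + P² (L(P) = P² + 6 = 6 + P²)
C(H) = -38*H²*(12 + H) (C(H) = (-19*H)*((2*H)*(12 + H)) = (-19*H)*(2*H*(12 + H)) = -38*H²*(12 + H))
t(m) = 2083/4 (t(m) = 3 + (804 - 1*(-1267))/4 = 3 + (804 + 1267)/4 = 3 + (¼)*2071 = 3 + 2071/4 = 2083/4)
1/(C(801) + t(L(42))) = 1/(38*801²*(-12 - 1*801) + 2083/4) = 1/(38*641601*(-12 - 801) + 2083/4) = 1/(38*641601*(-813) + 2083/4) = 1/(-19821621294 + 2083/4) = 1/(-79286483093/4) = -4/79286483093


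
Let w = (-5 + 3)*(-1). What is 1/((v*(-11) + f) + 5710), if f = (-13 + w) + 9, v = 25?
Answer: 1/5433 ≈ 0.00018406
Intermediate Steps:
w = 2 (w = -2*(-1) = 2)
f = -2 (f = (-13 + 2) + 9 = -11 + 9 = -2)
1/((v*(-11) + f) + 5710) = 1/((25*(-11) - 2) + 5710) = 1/((-275 - 2) + 5710) = 1/(-277 + 5710) = 1/5433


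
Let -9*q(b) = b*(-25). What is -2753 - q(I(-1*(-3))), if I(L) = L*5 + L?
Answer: -2803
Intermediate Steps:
I(L) = 6*L (I(L) = 5*L + L = 6*L)
q(b) = 25*b/9 (q(b) = -b*(-25)/9 = -(-25)*b/9 = 25*b/9)
-2753 - q(I(-1*(-3))) = -2753 - 25*6*(-1*(-3))/9 = -2753 - 25*6*3/9 = -2753 - 25*18/9 = -2753 - 1*50 = -2753 - 50 = -2803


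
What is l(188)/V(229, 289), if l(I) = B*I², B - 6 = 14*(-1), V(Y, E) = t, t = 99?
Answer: -282752/99 ≈ -2856.1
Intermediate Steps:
V(Y, E) = 99
B = -8 (B = 6 + 14*(-1) = 6 - 14 = -8)
l(I) = -8*I²
l(188)/V(229, 289) = -8*188²/99 = -8*35344*(1/99) = -282752*1/99 = -282752/99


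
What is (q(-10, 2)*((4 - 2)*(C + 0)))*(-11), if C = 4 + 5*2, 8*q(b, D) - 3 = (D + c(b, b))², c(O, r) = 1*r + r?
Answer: -25179/2 ≈ -12590.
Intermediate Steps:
c(O, r) = 2*r (c(O, r) = r + r = 2*r)
q(b, D) = 3/8 + (D + 2*b)²/8
C = 14 (C = 4 + 10 = 14)
(q(-10, 2)*((4 - 2)*(C + 0)))*(-11) = ((3/8 + (2 + 2*(-10))²/8)*((4 - 2)*(14 + 0)))*(-11) = ((3/8 + (2 - 20)²/8)*(2*14))*(-11) = ((3/8 + (⅛)*(-18)²)*28)*(-11) = ((3/8 + (⅛)*324)*28)*(-11) = ((3/8 + 81/2)*28)*(-11) = ((327/8)*28)*(-11) = (2289/2)*(-11) = -25179/2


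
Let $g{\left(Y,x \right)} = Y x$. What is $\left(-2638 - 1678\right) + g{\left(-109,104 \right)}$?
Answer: $-15652$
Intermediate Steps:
$\left(-2638 - 1678\right) + g{\left(-109,104 \right)} = \left(-2638 - 1678\right) - 11336 = -4316 - 11336 = -15652$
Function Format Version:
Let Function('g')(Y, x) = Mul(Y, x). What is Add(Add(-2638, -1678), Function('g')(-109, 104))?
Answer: -15652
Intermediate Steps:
Add(Add(-2638, -1678), Function('g')(-109, 104)) = Add(Add(-2638, -1678), Mul(-109, 104)) = Add(-4316, -11336) = -15652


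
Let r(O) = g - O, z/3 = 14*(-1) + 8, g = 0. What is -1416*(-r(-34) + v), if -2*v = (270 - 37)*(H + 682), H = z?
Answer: 109584240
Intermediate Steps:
z = -18 (z = 3*(14*(-1) + 8) = 3*(-14 + 8) = 3*(-6) = -18)
r(O) = -O (r(O) = 0 - O = -O)
H = -18
v = -77356 (v = -(270 - 37)*(-18 + 682)/2 = -233*664/2 = -1/2*154712 = -77356)
-1416*(-r(-34) + v) = -1416*(-(-1)*(-34) - 77356) = -1416*(-1*34 - 77356) = -1416*(-34 - 77356) = -1416*(-77390) = 109584240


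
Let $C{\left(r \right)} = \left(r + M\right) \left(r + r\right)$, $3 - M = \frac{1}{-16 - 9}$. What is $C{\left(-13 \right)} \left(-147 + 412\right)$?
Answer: $\frac{343122}{5} \approx 68624.0$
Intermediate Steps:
$M = \frac{76}{25}$ ($M = 3 - \frac{1}{-16 - 9} = 3 - \frac{1}{-25} = 3 - - \frac{1}{25} = 3 + \frac{1}{25} = \frac{76}{25} \approx 3.04$)
$C{\left(r \right)} = 2 r \left(\frac{76}{25} + r\right)$ ($C{\left(r \right)} = \left(r + \frac{76}{25}\right) \left(r + r\right) = \left(\frac{76}{25} + r\right) 2 r = 2 r \left(\frac{76}{25} + r\right)$)
$C{\left(-13 \right)} \left(-147 + 412\right) = \frac{2}{25} \left(-13\right) \left(76 + 25 \left(-13\right)\right) \left(-147 + 412\right) = \frac{2}{25} \left(-13\right) \left(76 - 325\right) 265 = \frac{2}{25} \left(-13\right) \left(-249\right) 265 = \frac{6474}{25} \cdot 265 = \frac{343122}{5}$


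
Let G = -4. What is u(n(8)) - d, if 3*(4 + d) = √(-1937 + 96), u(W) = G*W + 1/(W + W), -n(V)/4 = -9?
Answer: -10079/72 - I*√1841/3 ≈ -139.99 - 14.302*I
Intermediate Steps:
n(V) = 36 (n(V) = -4*(-9) = 36)
u(W) = 1/(2*W) - 4*W (u(W) = -4*W + 1/(W + W) = -4*W + 1/(2*W) = 1/(2*W) - 4*W)
d = -4 + I*√1841/3 (d = -4 + √(-1937 + 96)/3 = -4 + √(-1841)/3 = -4 + (I*√1841)/3 = -4 + I*√1841/3 ≈ -4.0 + 14.302*I)
u(n(8)) - d = ((½)/36 - 4*36) - (-4 + I*√1841/3) = ((½)*(1/36) - 144) + (4 - I*√1841/3) = (1/72 - 144) + (4 - I*√1841/3) = -10367/72 + (4 - I*√1841/3) = -10079/72 - I*√1841/3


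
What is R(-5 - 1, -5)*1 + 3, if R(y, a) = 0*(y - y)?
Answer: 3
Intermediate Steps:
R(y, a) = 0 (R(y, a) = 0*0 = 0)
R(-5 - 1, -5)*1 + 3 = 0*1 + 3 = 0 + 3 = 3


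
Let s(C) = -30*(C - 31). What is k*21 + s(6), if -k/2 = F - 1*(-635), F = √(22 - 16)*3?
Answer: -25920 - 126*√6 ≈ -26229.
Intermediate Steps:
s(C) = 930 - 30*C (s(C) = -30*(-31 + C) = 930 - 30*C)
F = 3*√6 (F = √6*3 = 3*√6 ≈ 7.3485)
k = -1270 - 6*√6 (k = -2*(3*√6 - 1*(-635)) = -2*(3*√6 + 635) = -2*(635 + 3*√6) = -1270 - 6*√6 ≈ -1284.7)
k*21 + s(6) = (-1270 - 6*√6)*21 + (930 - 30*6) = (-26670 - 126*√6) + (930 - 180) = (-26670 - 126*√6) + 750 = -25920 - 126*√6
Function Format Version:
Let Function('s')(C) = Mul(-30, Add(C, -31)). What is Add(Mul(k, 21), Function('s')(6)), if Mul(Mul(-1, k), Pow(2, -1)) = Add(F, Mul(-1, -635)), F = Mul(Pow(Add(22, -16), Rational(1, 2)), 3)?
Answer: Add(-25920, Mul(-126, Pow(6, Rational(1, 2)))) ≈ -26229.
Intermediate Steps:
Function('s')(C) = Add(930, Mul(-30, C)) (Function('s')(C) = Mul(-30, Add(-31, C)) = Add(930, Mul(-30, C)))
F = Mul(3, Pow(6, Rational(1, 2))) (F = Mul(Pow(6, Rational(1, 2)), 3) = Mul(3, Pow(6, Rational(1, 2))) ≈ 7.3485)
k = Add(-1270, Mul(-6, Pow(6, Rational(1, 2)))) (k = Mul(-2, Add(Mul(3, Pow(6, Rational(1, 2))), Mul(-1, -635))) = Mul(-2, Add(Mul(3, Pow(6, Rational(1, 2))), 635)) = Mul(-2, Add(635, Mul(3, Pow(6, Rational(1, 2))))) = Add(-1270, Mul(-6, Pow(6, Rational(1, 2)))) ≈ -1284.7)
Add(Mul(k, 21), Function('s')(6)) = Add(Mul(Add(-1270, Mul(-6, Pow(6, Rational(1, 2)))), 21), Add(930, Mul(-30, 6))) = Add(Add(-26670, Mul(-126, Pow(6, Rational(1, 2)))), Add(930, -180)) = Add(Add(-26670, Mul(-126, Pow(6, Rational(1, 2)))), 750) = Add(-25920, Mul(-126, Pow(6, Rational(1, 2))))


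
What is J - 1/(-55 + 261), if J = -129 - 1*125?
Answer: -52325/206 ≈ -254.00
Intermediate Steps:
J = -254 (J = -129 - 125 = -254)
J - 1/(-55 + 261) = -254 - 1/(-55 + 261) = -254 - 1/206 = -52325/206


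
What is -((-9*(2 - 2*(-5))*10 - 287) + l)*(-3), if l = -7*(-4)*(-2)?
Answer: -4269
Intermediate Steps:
l = -56 (l = 28*(-2) = -56)
-((-9*(2 - 2*(-5))*10 - 287) + l)*(-3) = -((-9*(2 - 2*(-5))*10 - 287) - 56)*(-3) = -((-9*(2 + 10)*10 - 287) - 56)*(-3) = -((-9*12*10 - 287) - 56)*(-3) = -((-108*10 - 287) - 56)*(-3) = -((-1080 - 287) - 56)*(-3) = -(-1367 - 56)*(-3) = -(-1423)*(-3) = -1*4269 = -4269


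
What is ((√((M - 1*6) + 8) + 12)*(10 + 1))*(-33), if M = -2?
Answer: -4356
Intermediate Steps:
((√((M - 1*6) + 8) + 12)*(10 + 1))*(-33) = ((√((-2 - 1*6) + 8) + 12)*(10 + 1))*(-33) = ((√((-2 - 6) + 8) + 12)*11)*(-33) = ((√(-8 + 8) + 12)*11)*(-33) = ((√0 + 12)*11)*(-33) = ((0 + 12)*11)*(-33) = (12*11)*(-33) = 132*(-33) = -4356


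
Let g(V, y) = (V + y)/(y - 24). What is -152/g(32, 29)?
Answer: -760/61 ≈ -12.459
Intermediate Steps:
g(V, y) = (V + y)/(-24 + y)
-152/g(32, 29) = -152*(-24 + 29)/(32 + 29) = -152/(61/5) = -152/((⅕)*61) = -152/61/5 = -152*5/61 = -760/61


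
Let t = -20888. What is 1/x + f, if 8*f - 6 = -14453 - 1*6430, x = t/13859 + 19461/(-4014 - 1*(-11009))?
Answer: -2579589061363/988787512 ≈ -2608.8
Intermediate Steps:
x = 123598439/96943705 (x = -20888/13859 + 19461/(-4014 - 1*(-11009)) = -20888*1/13859 + 19461/(-4014 + 11009) = -20888/13859 + 19461/6995 = 123598439/96943705 ≈ 1.2750)
f = -20877/8 (f = 3/4 + (-14453 - 1*6430)/8 = 3/4 + (-14453 - 6430)/8 = 3/4 + (1/8)*(-20883) = 3/4 - 20883/8 = -20877/8 ≈ -2609.6)
1/x + f = 1/(123598439/96943705) - 20877/8 = 96943705/123598439 - 20877/8 = -2579589061363/988787512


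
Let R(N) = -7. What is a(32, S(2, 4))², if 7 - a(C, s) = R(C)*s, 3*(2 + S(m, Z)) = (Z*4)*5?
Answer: 290521/9 ≈ 32280.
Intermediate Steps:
S(m, Z) = -2 + 20*Z/3 (S(m, Z) = -2 + ((Z*4)*5)/3 = -2 + ((4*Z)*5)/3 = -2 + (20*Z)/3 = -2 + 20*Z/3)
a(C, s) = 7 + 7*s (a(C, s) = 7 - (-7)*s = 7 + 7*s)
a(32, S(2, 4))² = (7 + 7*(-2 + (20/3)*4))² = (7 + 7*(-2 + 80/3))² = (7 + 7*(74/3))² = (7 + 518/3)² = (539/3)² = 290521/9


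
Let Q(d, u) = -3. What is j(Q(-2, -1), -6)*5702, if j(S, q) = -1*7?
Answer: -39914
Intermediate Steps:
j(S, q) = -7
j(Q(-2, -1), -6)*5702 = -7*5702 = -39914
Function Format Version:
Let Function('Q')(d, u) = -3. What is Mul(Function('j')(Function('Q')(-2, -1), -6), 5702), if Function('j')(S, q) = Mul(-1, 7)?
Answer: -39914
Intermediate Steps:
Function('j')(S, q) = -7
Mul(Function('j')(Function('Q')(-2, -1), -6), 5702) = Mul(-7, 5702) = -39914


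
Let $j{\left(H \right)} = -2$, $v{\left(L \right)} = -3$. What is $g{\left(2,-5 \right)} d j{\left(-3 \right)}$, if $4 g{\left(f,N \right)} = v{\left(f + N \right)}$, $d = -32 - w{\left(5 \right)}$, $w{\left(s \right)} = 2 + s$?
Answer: $- \frac{117}{2} \approx -58.5$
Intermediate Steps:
$d = -39$ ($d = -32 - \left(2 + 5\right) = -32 - 7 = -39$)
$g{\left(f,N \right)} = - \frac{3}{4}$ ($g{\left(f,N \right)} = \frac{1}{4} \left(-3\right) = - \frac{3}{4}$)
$g{\left(2,-5 \right)} d j{\left(-3 \right)} = \left(- \frac{3}{4}\right) \left(-39\right) \left(-2\right) = \frac{117}{4} \left(-2\right) = - \frac{117}{2}$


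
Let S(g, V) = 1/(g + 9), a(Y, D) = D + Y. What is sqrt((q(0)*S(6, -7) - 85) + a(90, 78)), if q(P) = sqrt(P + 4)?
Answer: sqrt(18705)/15 ≈ 9.1178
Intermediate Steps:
q(P) = sqrt(4 + P)
S(g, V) = 1/(9 + g)
sqrt((q(0)*S(6, -7) - 85) + a(90, 78)) = sqrt((sqrt(4 + 0)/(9 + 6) - 85) + (78 + 90)) = sqrt((sqrt(4)/15 - 85) + 168) = sqrt((2*(1/15) - 85) + 168) = sqrt((2/15 - 85) + 168) = sqrt(-1273/15 + 168) = sqrt(1247/15) = sqrt(18705)/15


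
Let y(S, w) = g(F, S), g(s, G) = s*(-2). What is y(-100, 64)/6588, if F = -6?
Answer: 1/549 ≈ 0.0018215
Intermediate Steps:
g(s, G) = -2*s
y(S, w) = 12 (y(S, w) = -2*(-6) = 12)
y(-100, 64)/6588 = 12/6588 = 12*(1/6588) = 1/549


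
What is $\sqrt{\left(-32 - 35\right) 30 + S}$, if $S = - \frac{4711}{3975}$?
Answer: $\frac{i \sqrt{1271119299}}{795} \approx 44.846 i$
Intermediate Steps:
$S = - \frac{4711}{3975}$ ($S = \left(-4711\right) \frac{1}{3975} = - \frac{4711}{3975} \approx -1.1852$)
$\sqrt{\left(-32 - 35\right) 30 + S} = \sqrt{\left(-32 - 35\right) 30 - \frac{4711}{3975}} = \sqrt{\left(-67\right) 30 - \frac{4711}{3975}} = \sqrt{-2010 - \frac{4711}{3975}} = \sqrt{- \frac{7994461}{3975}} = \frac{i \sqrt{1271119299}}{795}$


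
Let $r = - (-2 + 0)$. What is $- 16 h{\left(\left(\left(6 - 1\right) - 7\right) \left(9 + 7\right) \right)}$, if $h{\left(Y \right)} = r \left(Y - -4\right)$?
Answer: $896$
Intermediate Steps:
$r = 2$ ($r = \left(-1\right) \left(-2\right) = 2$)
$h{\left(Y \right)} = 8 + 2 Y$ ($h{\left(Y \right)} = 2 \left(Y - -4\right) = 2 \left(Y + 4\right) = 2 \left(4 + Y\right) = 8 + 2 Y$)
$- 16 h{\left(\left(\left(6 - 1\right) - 7\right) \left(9 + 7\right) \right)} = - 16 \left(8 + 2 \left(\left(6 - 1\right) - 7\right) \left(9 + 7\right)\right) = - 16 \left(8 + 2 \left(\left(6 - 1\right) - 7\right) 16\right) = - 16 \left(8 + 2 \left(5 - 7\right) 16\right) = - 16 \left(8 + 2 \left(\left(-2\right) 16\right)\right) = - 16 \left(8 + 2 \left(-32\right)\right) = - 16 \left(8 - 64\right) = \left(-16\right) \left(-56\right) = 896$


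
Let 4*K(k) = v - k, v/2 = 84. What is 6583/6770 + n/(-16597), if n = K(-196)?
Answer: 15520283/16051670 ≈ 0.96690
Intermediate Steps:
v = 168 (v = 2*84 = 168)
K(k) = 42 - k/4 (K(k) = (168 - k)/4 = 42 - k/4)
n = 91 (n = 42 - 1/4*(-196) = 42 + 49 = 91)
6583/6770 + n/(-16597) = 6583/6770 + 91/(-16597) = 6583*(1/6770) + 91*(-1/16597) = 6583/6770 - 13/2371 = 15520283/16051670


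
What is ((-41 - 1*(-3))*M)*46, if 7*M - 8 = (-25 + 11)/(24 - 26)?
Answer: -26220/7 ≈ -3745.7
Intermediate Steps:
M = 15/7 (M = 8/7 + ((-25 + 11)/(24 - 26))/7 = 8/7 + (-14/(-2))/7 = 8/7 + (-14*(-1/2))/7 = 8/7 + (1/7)*7 = 8/7 + 1 = 15/7 ≈ 2.1429)
((-41 - 1*(-3))*M)*46 = ((-41 - 1*(-3))*(15/7))*46 = ((-41 + 3)*(15/7))*46 = -38*15/7*46 = -570/7*46 = -26220/7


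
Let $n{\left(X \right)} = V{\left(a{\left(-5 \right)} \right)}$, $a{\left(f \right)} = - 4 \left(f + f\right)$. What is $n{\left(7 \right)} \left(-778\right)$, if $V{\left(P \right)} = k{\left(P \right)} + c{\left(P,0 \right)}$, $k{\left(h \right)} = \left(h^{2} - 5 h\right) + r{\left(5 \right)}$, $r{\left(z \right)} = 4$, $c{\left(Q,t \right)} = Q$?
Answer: $-1123432$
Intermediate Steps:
$a{\left(f \right)} = - 8 f$ ($a{\left(f \right)} = - 4 \cdot 2 f = - 8 f$)
$k{\left(h \right)} = 4 + h^{2} - 5 h$ ($k{\left(h \right)} = \left(h^{2} - 5 h\right) + 4 = 4 + h^{2} - 5 h$)
$V{\left(P \right)} = 4 + P^{2} - 4 P$ ($V{\left(P \right)} = \left(4 + P^{2} - 5 P\right) + P = 4 + P^{2} - 4 P$)
$n{\left(X \right)} = 1444$ ($n{\left(X \right)} = 4 + \left(\left(-8\right) \left(-5\right)\right)^{2} - 4 \left(\left(-8\right) \left(-5\right)\right) = 4 + 40^{2} - 160 = 4 + 1600 - 160 = 1444$)
$n{\left(7 \right)} \left(-778\right) = 1444 \left(-778\right) = -1123432$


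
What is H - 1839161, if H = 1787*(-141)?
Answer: -2091128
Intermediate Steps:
H = -251967
H - 1839161 = -251967 - 1839161 = -2091128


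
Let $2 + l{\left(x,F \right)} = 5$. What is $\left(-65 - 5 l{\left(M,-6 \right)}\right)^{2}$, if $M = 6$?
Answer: $6400$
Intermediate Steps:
$l{\left(x,F \right)} = 3$ ($l{\left(x,F \right)} = -2 + 5 = 3$)
$\left(-65 - 5 l{\left(M,-6 \right)}\right)^{2} = \left(-65 - 15\right)^{2} = \left(-80\right)^{2} = 6400$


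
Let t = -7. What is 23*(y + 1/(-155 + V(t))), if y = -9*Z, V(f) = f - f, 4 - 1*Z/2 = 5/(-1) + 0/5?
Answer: -577553/155 ≈ -3726.1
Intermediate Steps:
Z = 18 (Z = 8 - 2*(5/(-1) + 0/5) = 8 - 2*(5*(-1) + 0*(⅕)) = 8 - 2*(-5 + 0) = 8 - 2*(-5) = 8 + 10 = 18)
V(f) = 0
y = -162 (y = -9*18 = -162)
23*(y + 1/(-155 + V(t))) = 23*(-162 + 1/(-155 + 0)) = 23*(-162 + 1/(-155)) = 23*(-162 - 1/155) = 23*(-25111/155) = -577553/155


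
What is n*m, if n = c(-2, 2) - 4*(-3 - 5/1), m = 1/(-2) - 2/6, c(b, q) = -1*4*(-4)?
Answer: -40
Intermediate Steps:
c(b, q) = 16 (c(b, q) = -4*(-4) = 16)
m = -⅚ (m = 1*(-½) - 2*⅙ = -½ - ⅓ = -⅚ ≈ -0.83333)
n = 48 (n = 16 - 4*(-3 - 5/1) = 16 - 4*(-3 - 5*1) = 16 - 4*(-3 - 5) = 16 - 4*(-8) = 16 + 32 = 48)
n*m = 48*(-⅚) = -40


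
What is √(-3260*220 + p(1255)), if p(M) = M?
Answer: 31*I*√745 ≈ 846.14*I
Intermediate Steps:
√(-3260*220 + p(1255)) = √(-3260*220 + 1255) = √(-717200 + 1255) = √(-715945) = 31*I*√745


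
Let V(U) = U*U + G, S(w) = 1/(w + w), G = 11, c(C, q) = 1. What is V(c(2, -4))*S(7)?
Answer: 6/7 ≈ 0.85714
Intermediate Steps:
S(w) = 1/(2*w)
V(U) = 11 + U² (V(U) = U*U + 11 = U² + 11 = 11 + U²)
V(c(2, -4))*S(7) = (11 + 1²)*((½)/7) = (11 + 1)*((½)*(⅐)) = 12*(1/14) = 6/7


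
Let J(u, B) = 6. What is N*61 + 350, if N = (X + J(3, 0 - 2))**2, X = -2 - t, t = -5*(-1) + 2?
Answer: 899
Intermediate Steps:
t = 7 (t = 5 + 2 = 7)
X = -9 (X = -2 - 1*7 = -2 - 7 = -9)
N = 9 (N = (-9 + 6)**2 = (-3)**2 = 9)
N*61 + 350 = 9*61 + 350 = 549 + 350 = 899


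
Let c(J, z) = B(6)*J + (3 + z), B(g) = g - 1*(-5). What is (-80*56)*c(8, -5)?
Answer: -385280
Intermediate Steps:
B(g) = 5 + g (B(g) = g + 5 = 5 + g)
c(J, z) = 3 + z + 11*J (c(J, z) = (5 + 6)*J + (3 + z) = 11*J + (3 + z) = 3 + z + 11*J)
(-80*56)*c(8, -5) = (-80*56)*(3 - 5 + 11*8) = -4480*(3 - 5 + 88) = -4480*86 = -385280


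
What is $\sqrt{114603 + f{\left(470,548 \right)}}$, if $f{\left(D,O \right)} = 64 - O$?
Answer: $\sqrt{114119} \approx 337.81$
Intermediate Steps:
$\sqrt{114603 + f{\left(470,548 \right)}} = \sqrt{114603 + \left(64 - 548\right)} = \sqrt{114603 - 484} = \sqrt{114119}$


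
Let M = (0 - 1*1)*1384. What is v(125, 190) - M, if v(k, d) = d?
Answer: 1574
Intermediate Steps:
M = -1384 (M = (0 - 1)*1384 = -1*1384 = -1384)
v(125, 190) - M = 190 - 1*(-1384) = 190 + 1384 = 1574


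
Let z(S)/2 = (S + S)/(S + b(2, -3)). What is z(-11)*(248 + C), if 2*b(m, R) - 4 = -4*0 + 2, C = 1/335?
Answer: 913891/670 ≈ 1364.0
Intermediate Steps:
C = 1/335 ≈ 0.0029851
b(m, R) = 3 (b(m, R) = 2 + (-4*0 + 2)/2 = 2 + (0 + 2)/2 = 2 + (½)*2 = 2 + 1 = 3)
z(S) = 4*S/(3 + S) (z(S) = 2*((S + S)/(S + 3)) = 2*((2*S)/(3 + S)) = 2*(2*S/(3 + S)) = 4*S/(3 + S))
z(-11)*(248 + C) = (4*(-11)/(3 - 11))*(248 + 1/335) = (4*(-11)/(-8))*(83081/335) = (4*(-11)*(-⅛))*(83081/335) = (11/2)*(83081/335) = 913891/670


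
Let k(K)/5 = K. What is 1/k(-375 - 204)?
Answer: -1/2895 ≈ -0.00034542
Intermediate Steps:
k(K) = 5*K
1/k(-375 - 204) = 1/(5*(-375 - 204)) = 1/(5*(-579)) = 1/(-2895) = -1/2895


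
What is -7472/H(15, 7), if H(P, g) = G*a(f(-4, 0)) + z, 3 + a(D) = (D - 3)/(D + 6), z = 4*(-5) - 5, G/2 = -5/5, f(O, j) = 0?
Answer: 3736/9 ≈ 415.11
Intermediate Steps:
G = -2 (G = 2*(-5/5) = 2*(-5*⅕) = 2*(-1) = -2)
z = -25 (z = -20 - 5 = -25)
a(D) = -3 + (-3 + D)/(6 + D) (a(D) = -3 + (D - 3)/(D + 6) = -3 + (-3 + D)/(6 + D))
H(P, g) = -18 (H(P, g) = -2*(-21 - 2*0)/(6 + 0) - 25 = -2*(-21 + 0)/6 - 25 = -(-21)/3 - 25 = -2*(-7/2) - 25 = 7 - 25 = -18)
-7472/H(15, 7) = -7472/(-18) = -7472*(-1/18) = 3736/9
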